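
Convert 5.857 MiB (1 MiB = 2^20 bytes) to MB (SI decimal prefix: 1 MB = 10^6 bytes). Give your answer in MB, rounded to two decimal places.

6.14 MB

5.857 MiB × 1,048,576 bytes/MiB = 6,141,509.632 bytes
1 MB = 1,000,000 bytes
6,141,509.632 / 1,000,000 = 6.14 MB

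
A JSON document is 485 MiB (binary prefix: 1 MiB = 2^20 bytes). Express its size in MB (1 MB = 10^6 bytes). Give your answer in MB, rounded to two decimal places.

508.56 MB

485 MiB × 1,048,576 bytes/MiB = 508,559,360 bytes
1 MB = 1,000,000 bytes
508,559,360 / 1,000,000 = 508.56 MB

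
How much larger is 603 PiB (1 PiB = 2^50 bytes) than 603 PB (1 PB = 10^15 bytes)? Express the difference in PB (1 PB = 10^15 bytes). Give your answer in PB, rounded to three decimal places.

603 PiB = 603 × 1,125,899,906,842,624 = 678,917,643,826,102,272 bytes
603 PB = 603 × 1,000,000,000,000,000 = 603,000,000,000,000,000 bytes
difference = 75,917,643,826,102,272 bytes
75,917,643,826,102,272 / 1,000,000,000,000,000 = 75.918 PB

75.918 PB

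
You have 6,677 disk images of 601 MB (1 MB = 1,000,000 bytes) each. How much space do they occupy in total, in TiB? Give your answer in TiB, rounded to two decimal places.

Total = 6,677 × 601 MB = 4,012,877 MB
= 4,012,877 × 1,000,000 bytes = 4,012,877,000,000 bytes
1 TiB = 1,099,511,627,776 bytes
4,012,877,000,000 / 1,099,511,627,776 = 3.65 TiB

3.65 TiB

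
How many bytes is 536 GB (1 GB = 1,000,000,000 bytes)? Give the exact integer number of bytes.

536,000,000,000 bytes

536 × 1,000,000,000 = 536,000,000,000 bytes  (1 GB = 10^9 bytes)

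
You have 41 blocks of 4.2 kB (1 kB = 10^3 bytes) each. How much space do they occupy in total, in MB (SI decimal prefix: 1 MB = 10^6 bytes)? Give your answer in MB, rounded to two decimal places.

Total = 41 × 4.2 kB = 172.2 kB
= 172.2 × 1,000 bytes = 172,200 bytes
1 MB = 1,000,000 bytes
172,200 / 1,000,000 = 0.17 MB

0.17 MB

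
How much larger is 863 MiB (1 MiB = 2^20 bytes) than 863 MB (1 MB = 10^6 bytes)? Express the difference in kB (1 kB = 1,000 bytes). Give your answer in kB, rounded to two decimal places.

863 MiB = 863 × 1,048,576 = 904,921,088 bytes
863 MB = 863 × 1,000,000 = 863,000,000 bytes
difference = 41,921,088 bytes
41,921,088 / 1,000 = 41,921.09 kB

41,921.09 kB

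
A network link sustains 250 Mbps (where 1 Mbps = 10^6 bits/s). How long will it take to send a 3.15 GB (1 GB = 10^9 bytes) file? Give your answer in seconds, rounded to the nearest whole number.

101 seconds

3.15 GB = 3,150,000,000 bytes = 25,200,000,000 bits
250 Mbps = 250,000,000 bits/s
time = 25,200,000,000 / 250,000,000 = 101 s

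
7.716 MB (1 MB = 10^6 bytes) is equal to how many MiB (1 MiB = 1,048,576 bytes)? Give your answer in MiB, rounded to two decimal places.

7.36 MiB

7.716 MB × 1,000,000 bytes/MB = 7,716,000 bytes
1 MiB = 1,048,576 bytes
7,716,000 / 1,048,576 = 7.36 MiB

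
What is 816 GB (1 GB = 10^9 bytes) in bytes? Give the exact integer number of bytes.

816 × 1,000,000,000 = 816,000,000,000 bytes  (1 GB = 10^9 bytes)

816,000,000,000 bytes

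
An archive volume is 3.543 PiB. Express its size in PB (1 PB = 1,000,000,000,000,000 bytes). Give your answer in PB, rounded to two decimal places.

3.99 PB

3.543 PiB = 3.543 × 2^50 bytes = 3,989,063,369,943,416.832 bytes
1 PB = 1,000,000,000,000,000 bytes
3,989,063,369,943,416.832 / 1,000,000,000,000,000 = 3.99 PB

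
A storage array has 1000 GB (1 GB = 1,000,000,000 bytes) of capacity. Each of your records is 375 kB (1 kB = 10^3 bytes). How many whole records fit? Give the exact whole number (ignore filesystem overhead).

2,666,666

Capacity: 1000 GB = 1,000,000,000,000 bytes
Per item: 375 kB = 375,000 bytes
⌊1,000,000,000,000 / 375,000⌋ = 2,666,666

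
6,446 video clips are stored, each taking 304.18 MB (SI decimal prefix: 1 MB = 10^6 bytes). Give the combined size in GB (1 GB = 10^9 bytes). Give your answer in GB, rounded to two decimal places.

Total = 6,446 × 304.18 MB = 1960744.28 MB
= 1960744.28 × 1,000,000 bytes = 1,960,744,280,000 bytes
1 GB = 1,000,000,000 bytes
1,960,744,280,000 / 1,000,000,000 = 1,960.74 GB

1,960.74 GB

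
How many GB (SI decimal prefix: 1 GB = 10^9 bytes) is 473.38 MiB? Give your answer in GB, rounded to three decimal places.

0.496 GB

473.38 MiB = 473.38 × 2^20 bytes = 496,374,906.88 bytes
1 GB = 10^9 bytes = 1,000,000,000 bytes
496,374,906.88 / 1,000,000,000 = 0.496 GB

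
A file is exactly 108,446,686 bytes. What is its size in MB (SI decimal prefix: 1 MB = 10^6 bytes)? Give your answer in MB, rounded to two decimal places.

108,446,686 bytes given.
1 MB = 1,000,000 bytes
108,446,686 / 1,000,000 = 108.45 MB

108.45 MB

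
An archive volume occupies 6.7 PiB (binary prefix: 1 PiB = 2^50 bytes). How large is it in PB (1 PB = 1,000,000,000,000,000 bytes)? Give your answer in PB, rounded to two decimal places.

6.7 PiB = 6.7 × 2^50 bytes = 7,543,529,375,845,580.8 bytes
1 PB = 1,000,000,000,000,000 bytes
7,543,529,375,845,580.8 / 1,000,000,000,000,000 = 7.54 PB

7.54 PB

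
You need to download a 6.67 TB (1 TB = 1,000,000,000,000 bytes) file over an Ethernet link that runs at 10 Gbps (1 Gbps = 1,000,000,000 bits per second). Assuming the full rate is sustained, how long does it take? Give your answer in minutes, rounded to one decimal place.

88.9 minutes

6.67 TB = 6,670,000,000,000 bytes = 53,360,000,000,000 bits
10 Gbps = 10,000,000,000 bits/s
time = 53,360,000,000,000 / 10,000,000,000 = 5,336.00 s
5,336.00 s / 60 = 88.9 minutes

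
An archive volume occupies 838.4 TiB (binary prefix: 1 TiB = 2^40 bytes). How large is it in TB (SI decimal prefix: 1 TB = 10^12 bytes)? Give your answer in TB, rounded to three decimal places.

921.831 TB

838.4 TiB = 838.4 × 2^40 bytes = 921,830,548,727,398.4 bytes
1 TB = 10^12 bytes = 1,000,000,000,000 bytes
921,830,548,727,398.4 / 1,000,000,000,000 = 921.831 TB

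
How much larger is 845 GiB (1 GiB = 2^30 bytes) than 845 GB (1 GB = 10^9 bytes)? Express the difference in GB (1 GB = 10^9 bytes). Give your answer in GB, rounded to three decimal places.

62.312 GB

845 GiB = 845 × 1,073,741,824 = 907,311,841,280 bytes
845 GB = 845 × 1,000,000,000 = 845,000,000,000 bytes
difference = 62,311,841,280 bytes
62,311,841,280 / 1,000,000,000 = 62.312 GB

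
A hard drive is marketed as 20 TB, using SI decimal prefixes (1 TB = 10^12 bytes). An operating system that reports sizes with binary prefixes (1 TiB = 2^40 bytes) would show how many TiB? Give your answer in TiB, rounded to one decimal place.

18.2 TiB

20 TB = 20 × 10^12 bytes = 20,000,000,000,000 bytes
1 TiB = 1,099,511,627,776 bytes
20,000,000,000,000 / 1,099,511,627,776 = 18.2 TiB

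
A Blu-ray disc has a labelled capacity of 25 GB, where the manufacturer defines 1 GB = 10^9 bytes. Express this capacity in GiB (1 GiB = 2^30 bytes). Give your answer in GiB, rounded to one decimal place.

25 GB = 25 × 10^9 bytes = 25,000,000,000 bytes
1 GiB = 1,073,741,824 bytes
25,000,000,000 / 1,073,741,824 = 23.3 GiB

23.3 GiB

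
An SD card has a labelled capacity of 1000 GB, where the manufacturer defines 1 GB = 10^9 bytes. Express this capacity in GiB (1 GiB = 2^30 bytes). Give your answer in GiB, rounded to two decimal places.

1000 GB = 1000 × 10^9 bytes = 1,000,000,000,000 bytes
1 GiB = 2^30 bytes = 1,073,741,824 bytes
1,000,000,000,000 / 1,073,741,824 = 931.32 GiB

931.32 GiB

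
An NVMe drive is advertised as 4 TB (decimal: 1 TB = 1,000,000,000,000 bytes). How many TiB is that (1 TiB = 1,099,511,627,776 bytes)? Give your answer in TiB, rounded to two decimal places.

4 TB × 1,000,000,000,000 bytes/TB = 4,000,000,000,000 bytes
1 TiB = 2^40 bytes = 1,099,511,627,776 bytes
4,000,000,000,000 / 1,099,511,627,776 = 3.64 TiB

3.64 TiB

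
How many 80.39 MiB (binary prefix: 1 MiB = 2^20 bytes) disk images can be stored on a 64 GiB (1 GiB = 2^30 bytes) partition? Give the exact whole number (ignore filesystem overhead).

Capacity: 64 GiB = 68,719,476,736 bytes
Per item: 80.39 MiB = 84,295,024.64 bytes
⌊68,719,476,736 / 84,295,024.64⌋ = 815

815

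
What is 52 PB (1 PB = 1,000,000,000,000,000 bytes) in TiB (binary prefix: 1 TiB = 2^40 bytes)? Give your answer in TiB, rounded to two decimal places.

47,293.72 TiB

52 PB × 1,000,000,000,000,000 bytes/PB = 52,000,000,000,000,000 bytes
1 TiB = 2^40 bytes = 1,099,511,627,776 bytes
52,000,000,000,000,000 / 1,099,511,627,776 = 47,293.72 TiB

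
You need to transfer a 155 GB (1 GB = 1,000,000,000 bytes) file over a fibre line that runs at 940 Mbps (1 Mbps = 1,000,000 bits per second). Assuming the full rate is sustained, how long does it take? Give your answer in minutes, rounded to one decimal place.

155 GB = 155,000,000,000 bytes = 1,240,000,000,000 bits
940 Mbps = 940,000,000 bits/s
time = 1,240,000,000,000 / 940,000,000 = 1,319.15 s
1,319.15 s / 60 = 22.0 minutes

22.0 minutes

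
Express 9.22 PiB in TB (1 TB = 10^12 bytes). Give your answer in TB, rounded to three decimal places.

10,380.797 TB

9.22 PiB = 9.22 × 2^50 bytes = 10,380,797,141,088,993.28 bytes
1 TB = 10^12 bytes = 1,000,000,000,000 bytes
10,380,797,141,088,993.28 / 1,000,000,000,000 = 10,380.797 TB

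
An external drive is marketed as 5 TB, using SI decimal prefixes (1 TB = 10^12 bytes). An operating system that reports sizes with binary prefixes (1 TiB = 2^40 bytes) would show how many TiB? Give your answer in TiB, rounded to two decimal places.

4.55 TiB

5 TB = 5 × 10^12 bytes = 5,000,000,000,000 bytes
1 TiB = 2^40 bytes = 1,099,511,627,776 bytes
5,000,000,000,000 / 1,099,511,627,776 = 4.55 TiB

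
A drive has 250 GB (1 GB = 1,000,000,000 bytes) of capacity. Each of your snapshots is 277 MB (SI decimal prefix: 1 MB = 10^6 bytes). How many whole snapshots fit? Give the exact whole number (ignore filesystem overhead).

Capacity: 250 GB = 250,000,000,000 bytes
Per item: 277 MB = 277,000,000 bytes
⌊250,000,000,000 / 277,000,000⌋ = 902

902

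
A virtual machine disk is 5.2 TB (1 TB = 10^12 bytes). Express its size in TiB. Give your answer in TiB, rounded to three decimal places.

5.2 TB × 1,000,000,000,000 bytes/TB = 5,200,000,000,000 bytes
1 TiB = 2^40 bytes = 1,099,511,627,776 bytes
5,200,000,000,000 / 1,099,511,627,776 = 4.729 TiB

4.729 TiB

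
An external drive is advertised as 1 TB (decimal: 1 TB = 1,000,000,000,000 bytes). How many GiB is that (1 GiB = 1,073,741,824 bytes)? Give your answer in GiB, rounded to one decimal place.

931.3 GiB

1 TB = 1 × 10^12 bytes = 1,000,000,000,000 bytes
1 GiB = 1,073,741,824 bytes
1,000,000,000,000 / 1,073,741,824 = 931.3 GiB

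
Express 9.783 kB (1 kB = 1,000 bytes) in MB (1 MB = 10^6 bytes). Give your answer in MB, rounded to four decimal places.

0.0098 MB

9.783 kB = 9.783 × 10^3 bytes = 9,783 bytes
1 MB = 10^6 bytes = 1,000,000 bytes
9,783 / 1,000,000 = 0.0098 MB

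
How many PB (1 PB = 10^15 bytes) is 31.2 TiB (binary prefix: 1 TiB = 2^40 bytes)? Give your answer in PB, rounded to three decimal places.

31.2 TiB × 1,099,511,627,776 bytes/TiB = 34,304,762,786,611.2 bytes
1 PB = 1,000,000,000,000,000 bytes
34,304,762,786,611.2 / 1,000,000,000,000,000 = 0.034 PB

0.034 PB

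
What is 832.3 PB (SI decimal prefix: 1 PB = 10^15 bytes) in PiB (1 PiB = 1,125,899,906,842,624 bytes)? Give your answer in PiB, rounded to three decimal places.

832.3 PB = 832.3 × 10^15 bytes = 832,300,000,000,000,000 bytes
1 PiB = 1,125,899,906,842,624 bytes
832,300,000,000,000,000 / 1,125,899,906,842,624 = 739.231 PiB

739.231 PiB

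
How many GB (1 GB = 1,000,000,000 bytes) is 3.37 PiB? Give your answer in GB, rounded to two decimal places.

3,794,282.69 GB

3.37 PiB = 3.37 × 2^50 bytes = 3,794,282,686,059,642.88 bytes
1 GB = 1,000,000,000 bytes
3,794,282,686,059,642.88 / 1,000,000,000 = 3,794,282.69 GB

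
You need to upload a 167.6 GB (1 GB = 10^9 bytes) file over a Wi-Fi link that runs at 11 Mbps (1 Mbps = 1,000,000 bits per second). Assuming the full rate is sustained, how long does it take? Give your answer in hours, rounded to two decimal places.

33.86 hours

167.6 GB = 167,600,000,000 bytes = 1,340,800,000,000 bits
11 Mbps = 11,000,000 bits/s
time = 1,340,800,000,000 / 11,000,000 = 121,890.9091 s
121,890.9091 s / 3600 = 33.86 hours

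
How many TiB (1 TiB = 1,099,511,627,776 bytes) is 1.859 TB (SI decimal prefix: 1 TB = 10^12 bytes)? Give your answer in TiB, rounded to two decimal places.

1.69 TiB

1.859 TB = 1.859 × 10^12 bytes = 1,859,000,000,000 bytes
1 TiB = 2^40 bytes = 1,099,511,627,776 bytes
1,859,000,000,000 / 1,099,511,627,776 = 1.69 TiB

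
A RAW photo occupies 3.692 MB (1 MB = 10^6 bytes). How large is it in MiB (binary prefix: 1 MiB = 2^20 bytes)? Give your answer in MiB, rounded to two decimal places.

3.692 MB = 3.692 × 10^6 bytes = 3,692,000 bytes
1 MiB = 1,048,576 bytes
3,692,000 / 1,048,576 = 3.52 MiB

3.52 MiB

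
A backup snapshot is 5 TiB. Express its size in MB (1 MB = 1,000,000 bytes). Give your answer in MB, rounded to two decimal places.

5 TiB = 5 × 2^40 bytes = 5,497,558,138,880 bytes
1 MB = 1,000,000 bytes
5,497,558,138,880 / 1,000,000 = 5,497,558.14 MB

5,497,558.14 MB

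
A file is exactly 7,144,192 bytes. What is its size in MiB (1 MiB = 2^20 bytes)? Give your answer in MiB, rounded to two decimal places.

7,144,192 bytes given.
1 MiB = 2^20 bytes = 1,048,576 bytes
7,144,192 / 1,048,576 = 6.81 MiB

6.81 MiB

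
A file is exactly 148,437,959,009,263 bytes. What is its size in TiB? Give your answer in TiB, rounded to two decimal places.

148,437,959,009,263 bytes given.
1 TiB = 2^40 bytes = 1,099,511,627,776 bytes
148,437,959,009,263 / 1,099,511,627,776 = 135.00 TiB

135.00 TiB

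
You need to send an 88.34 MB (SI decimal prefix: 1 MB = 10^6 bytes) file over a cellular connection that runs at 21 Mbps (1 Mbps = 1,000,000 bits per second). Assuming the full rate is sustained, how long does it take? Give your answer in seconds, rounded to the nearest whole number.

34 seconds

88.34 MB = 88,340,000 bytes = 706,720,000 bits
21 Mbps = 21,000,000 bits/s
time = 706,720,000 / 21,000,000 = 34 s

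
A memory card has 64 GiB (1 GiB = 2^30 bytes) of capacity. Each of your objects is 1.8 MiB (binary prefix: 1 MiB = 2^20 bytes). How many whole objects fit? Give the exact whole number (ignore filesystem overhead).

36,408

Capacity: 64 GiB = 68,719,476,736 bytes
Per item: 1.8 MiB = 1,887,436.8 bytes
⌊68,719,476,736 / 1,887,436.8⌋ = 36,408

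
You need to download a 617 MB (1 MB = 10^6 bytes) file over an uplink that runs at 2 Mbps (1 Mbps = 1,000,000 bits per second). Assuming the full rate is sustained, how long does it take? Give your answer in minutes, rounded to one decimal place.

617 MB = 617,000,000 bytes = 4,936,000,000 bits
2 Mbps = 2,000,000 bits/s
time = 4,936,000,000 / 2,000,000 = 2,468.00 s
2,468.00 s / 60 = 41.1 minutes

41.1 minutes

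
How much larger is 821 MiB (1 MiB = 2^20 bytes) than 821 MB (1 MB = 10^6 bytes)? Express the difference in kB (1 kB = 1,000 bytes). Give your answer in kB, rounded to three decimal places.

821 MiB = 821 × 1,048,576 = 860,880,896 bytes
821 MB = 821 × 1,000,000 = 821,000,000 bytes
difference = 39,880,896 bytes
39,880,896 / 1,000 = 39,880.896 kB

39,880.896 kB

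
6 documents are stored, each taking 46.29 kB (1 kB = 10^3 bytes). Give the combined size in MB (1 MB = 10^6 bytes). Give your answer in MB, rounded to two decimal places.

0.28 MB

Total = 6 × 46.29 kB = 277.74 kB
= 277.74 × 1,000 bytes = 277,740 bytes
1 MB = 1,000,000 bytes
277,740 / 1,000,000 = 0.28 MB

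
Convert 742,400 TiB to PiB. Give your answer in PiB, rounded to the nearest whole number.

742,400 TiB × 1,099,511,627,776 bytes/TiB = 816,277,432,460,902,400 bytes
1 PiB = 1,125,899,906,842,624 bytes
816,277,432,460,902,400 / 1,125,899,906,842,624 = 725 PiB

725 PiB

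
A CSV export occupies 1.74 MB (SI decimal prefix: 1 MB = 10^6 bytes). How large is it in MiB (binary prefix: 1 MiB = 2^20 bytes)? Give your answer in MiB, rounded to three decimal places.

1.659 MiB

1.74 MB × 1,000,000 bytes/MB = 1,740,000 bytes
1 MiB = 2^20 bytes = 1,048,576 bytes
1,740,000 / 1,048,576 = 1.659 MiB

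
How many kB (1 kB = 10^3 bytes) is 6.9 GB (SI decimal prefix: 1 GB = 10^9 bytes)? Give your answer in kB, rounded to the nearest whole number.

6,900,000 kB

6.9 GB = 6.9 × 10^9 bytes = 6,900,000,000 bytes
1 kB = 1,000 bytes
6,900,000,000 / 1,000 = 6,900,000 kB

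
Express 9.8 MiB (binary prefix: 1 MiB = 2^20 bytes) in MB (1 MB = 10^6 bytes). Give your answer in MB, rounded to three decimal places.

9.8 MiB × 1,048,576 bytes/MiB = 10,276,044.8 bytes
1 MB = 10^6 bytes = 1,000,000 bytes
10,276,044.8 / 1,000,000 = 10.276 MB

10.276 MB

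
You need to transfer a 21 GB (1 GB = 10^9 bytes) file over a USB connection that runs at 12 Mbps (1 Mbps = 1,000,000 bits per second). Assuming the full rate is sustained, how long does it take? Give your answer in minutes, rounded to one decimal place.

233.3 minutes

21 GB = 21,000,000,000 bytes = 168,000,000,000 bits
12 Mbps = 12,000,000 bits/s
time = 168,000,000,000 / 12,000,000 = 14,000.00 s
14,000.00 s / 60 = 233.3 minutes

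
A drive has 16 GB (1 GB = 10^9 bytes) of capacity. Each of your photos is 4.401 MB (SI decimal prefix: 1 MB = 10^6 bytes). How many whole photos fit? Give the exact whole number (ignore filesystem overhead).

3,635

Capacity: 16 GB = 16,000,000,000 bytes
Per item: 4.401 MB = 4,401,000 bytes
⌊16,000,000,000 / 4,401,000⌋ = 3,635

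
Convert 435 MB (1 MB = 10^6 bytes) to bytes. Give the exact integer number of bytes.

435 × 1,000,000 = 435,000,000 bytes  (1 MB = 10^6 bytes)

435,000,000 bytes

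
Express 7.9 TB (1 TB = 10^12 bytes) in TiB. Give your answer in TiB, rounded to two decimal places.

7.9 TB × 1,000,000,000,000 bytes/TB = 7,900,000,000,000 bytes
1 TiB = 1,099,511,627,776 bytes
7,900,000,000,000 / 1,099,511,627,776 = 7.19 TiB

7.19 TiB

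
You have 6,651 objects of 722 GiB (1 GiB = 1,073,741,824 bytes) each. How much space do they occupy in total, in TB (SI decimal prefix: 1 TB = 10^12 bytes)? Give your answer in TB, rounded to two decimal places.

5,156.13 TB

Total = 6,651 × 722 GiB = 4,802,022 GiB
= 4,802,022 × 1,073,741,824 bytes = 5,156,131,861,168,128 bytes
1 TB = 1,000,000,000,000 bytes
5,156,131,861,168,128 / 1,000,000,000,000 = 5,156.13 TB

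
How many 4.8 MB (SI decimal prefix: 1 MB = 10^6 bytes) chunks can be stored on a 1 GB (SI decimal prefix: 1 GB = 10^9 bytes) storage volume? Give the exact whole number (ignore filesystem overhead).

Capacity: 1 GB = 1,000,000,000 bytes
Per item: 4.8 MB = 4,800,000 bytes
⌊1,000,000,000 / 4,800,000⌋ = 208

208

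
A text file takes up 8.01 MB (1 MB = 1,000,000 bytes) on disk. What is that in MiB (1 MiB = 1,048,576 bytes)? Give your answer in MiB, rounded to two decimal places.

7.64 MiB

8.01 MB × 1,000,000 bytes/MB = 8,010,000 bytes
1 MiB = 1,048,576 bytes
8,010,000 / 1,048,576 = 7.64 MiB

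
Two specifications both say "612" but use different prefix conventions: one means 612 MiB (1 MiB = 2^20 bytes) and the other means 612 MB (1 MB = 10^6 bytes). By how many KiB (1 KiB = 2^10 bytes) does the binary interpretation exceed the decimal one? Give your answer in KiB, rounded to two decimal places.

29,031.75 KiB

612 MiB = 612 × 1,048,576 = 641,728,512 bytes
612 MB = 612 × 1,000,000 = 612,000,000 bytes
difference = 29,728,512 bytes
29,728,512 / 1,024 = 29,031.75 KiB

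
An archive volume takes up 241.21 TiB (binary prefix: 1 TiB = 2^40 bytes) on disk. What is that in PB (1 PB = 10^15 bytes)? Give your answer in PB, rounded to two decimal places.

241.21 TiB × 1,099,511,627,776 bytes/TiB = 265,213,199,735,848.96 bytes
1 PB = 1,000,000,000,000,000 bytes
265,213,199,735,848.96 / 1,000,000,000,000,000 = 0.27 PB

0.27 PB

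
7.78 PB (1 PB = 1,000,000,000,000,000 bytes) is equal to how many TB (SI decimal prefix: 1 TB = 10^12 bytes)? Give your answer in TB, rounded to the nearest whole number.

7,780 TB

7.78 PB × 1,000,000,000,000,000 bytes/PB = 7,780,000,000,000,000 bytes
1 TB = 1,000,000,000,000 bytes
7,780,000,000,000,000 / 1,000,000,000,000 = 7,780 TB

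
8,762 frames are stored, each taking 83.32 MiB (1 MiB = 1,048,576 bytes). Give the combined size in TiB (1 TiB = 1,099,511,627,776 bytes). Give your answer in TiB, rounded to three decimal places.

0.696 TiB

Total = 8,762 × 83.32 MiB = 730049.84 MiB
= 730049.84 × 1,048,576 bytes = 765,512,741,027.84 bytes
1 TiB = 1,099,511,627,776 bytes
765,512,741,027.84 / 1,099,511,627,776 = 0.696 TiB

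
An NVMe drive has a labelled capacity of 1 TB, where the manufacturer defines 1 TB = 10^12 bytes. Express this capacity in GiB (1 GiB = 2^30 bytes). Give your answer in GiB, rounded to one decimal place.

931.3 GiB

1 TB × 1,000,000,000,000 bytes/TB = 1,000,000,000,000 bytes
1 GiB = 1,073,741,824 bytes
1,000,000,000,000 / 1,073,741,824 = 931.3 GiB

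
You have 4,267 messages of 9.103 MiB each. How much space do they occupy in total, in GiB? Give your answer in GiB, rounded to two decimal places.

37.93 GiB

Total = 4,267 × 9.103 MiB = 38842.501 MiB
= 38842.501 × 1,048,576 bytes = 40,729,314,328.576 bytes
1 GiB = 1,073,741,824 bytes
40,729,314,328.576 / 1,073,741,824 = 37.93 GiB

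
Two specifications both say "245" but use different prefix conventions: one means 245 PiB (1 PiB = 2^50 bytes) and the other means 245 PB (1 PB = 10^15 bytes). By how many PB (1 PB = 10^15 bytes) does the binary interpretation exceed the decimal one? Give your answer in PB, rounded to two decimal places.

245 PiB = 245 × 1,125,899,906,842,624 = 275,845,477,176,442,880 bytes
245 PB = 245 × 1,000,000,000,000,000 = 245,000,000,000,000,000 bytes
difference = 30,845,477,176,442,880 bytes
30,845,477,176,442,880 / 1,000,000,000,000,000 = 30.85 PB

30.85 PB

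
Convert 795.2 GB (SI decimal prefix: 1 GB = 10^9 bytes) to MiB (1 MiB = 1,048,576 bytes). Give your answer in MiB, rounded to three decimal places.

795.2 GB × 1,000,000,000 bytes/GB = 795,200,000,000 bytes
1 MiB = 1,048,576 bytes
795,200,000,000 / 1,048,576 = 758,361.816 MiB

758,361.816 MiB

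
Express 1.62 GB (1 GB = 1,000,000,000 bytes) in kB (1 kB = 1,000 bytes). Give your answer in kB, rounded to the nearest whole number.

1,620,000 kB

1.62 GB = 1.62 × 10^9 bytes = 1,620,000,000 bytes
1 kB = 10^3 bytes = 1,000 bytes
1,620,000,000 / 1,000 = 1,620,000 kB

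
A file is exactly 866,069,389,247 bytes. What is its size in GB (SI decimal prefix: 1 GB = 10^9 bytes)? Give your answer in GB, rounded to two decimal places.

866,069,389,247 bytes given.
1 GB = 1,000,000,000 bytes
866,069,389,247 / 1,000,000,000 = 866.07 GB

866.07 GB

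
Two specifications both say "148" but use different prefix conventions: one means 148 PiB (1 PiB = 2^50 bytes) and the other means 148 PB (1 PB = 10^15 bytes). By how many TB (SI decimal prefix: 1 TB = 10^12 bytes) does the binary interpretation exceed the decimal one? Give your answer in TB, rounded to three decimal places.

18,633.186 TB

148 PiB = 148 × 1,125,899,906,842,624 = 166,633,186,212,708,352 bytes
148 PB = 148 × 1,000,000,000,000,000 = 148,000,000,000,000,000 bytes
difference = 18,633,186,212,708,352 bytes
18,633,186,212,708,352 / 1,000,000,000,000 = 18,633.186 TB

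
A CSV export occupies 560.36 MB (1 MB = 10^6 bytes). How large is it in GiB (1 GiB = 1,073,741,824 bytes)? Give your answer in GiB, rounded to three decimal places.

560.36 MB × 1,000,000 bytes/MB = 560,360,000 bytes
1 GiB = 2^30 bytes = 1,073,741,824 bytes
560,360,000 / 1,073,741,824 = 0.522 GiB

0.522 GiB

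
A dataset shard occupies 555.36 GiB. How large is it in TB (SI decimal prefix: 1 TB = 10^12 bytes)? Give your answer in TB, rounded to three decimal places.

555.36 GiB = 555.36 × 2^30 bytes = 596,313,259,376.64 bytes
1 TB = 1,000,000,000,000 bytes
596,313,259,376.64 / 1,000,000,000,000 = 0.596 TB

0.596 TB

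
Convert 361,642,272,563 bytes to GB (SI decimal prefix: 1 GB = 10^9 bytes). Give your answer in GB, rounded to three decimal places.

361,642,272,563 bytes given.
1 GB = 1,000,000,000 bytes
361,642,272,563 / 1,000,000,000 = 361.642 GB

361.642 GB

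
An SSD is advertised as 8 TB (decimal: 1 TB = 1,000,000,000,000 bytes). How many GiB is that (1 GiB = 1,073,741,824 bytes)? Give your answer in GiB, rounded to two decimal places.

8 TB = 8 × 10^12 bytes = 8,000,000,000,000 bytes
1 GiB = 2^30 bytes = 1,073,741,824 bytes
8,000,000,000,000 / 1,073,741,824 = 7,450.58 GiB

7,450.58 GiB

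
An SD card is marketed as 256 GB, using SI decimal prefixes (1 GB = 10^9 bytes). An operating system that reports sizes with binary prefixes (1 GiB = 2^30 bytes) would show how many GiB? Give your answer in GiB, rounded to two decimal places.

256 GB = 256 × 10^9 bytes = 256,000,000,000 bytes
1 GiB = 2^30 bytes = 1,073,741,824 bytes
256,000,000,000 / 1,073,741,824 = 238.42 GiB

238.42 GiB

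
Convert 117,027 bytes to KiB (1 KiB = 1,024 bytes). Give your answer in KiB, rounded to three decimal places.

117,027 bytes given.
1 KiB = 2^10 bytes = 1,024 bytes
117,027 / 1,024 = 114.284 KiB

114.284 KiB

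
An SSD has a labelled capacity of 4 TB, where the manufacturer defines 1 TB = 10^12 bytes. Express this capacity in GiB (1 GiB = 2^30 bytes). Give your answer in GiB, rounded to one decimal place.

3,725.3 GiB

4 TB = 4 × 10^12 bytes = 4,000,000,000,000 bytes
1 GiB = 2^30 bytes = 1,073,741,824 bytes
4,000,000,000,000 / 1,073,741,824 = 3,725.3 GiB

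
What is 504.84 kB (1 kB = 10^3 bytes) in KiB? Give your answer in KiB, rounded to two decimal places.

493.01 KiB

504.84 kB × 1,000 bytes/kB = 504,840 bytes
1 KiB = 1,024 bytes
504,840 / 1,024 = 493.01 KiB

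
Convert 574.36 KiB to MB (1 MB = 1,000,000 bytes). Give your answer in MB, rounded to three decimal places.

0.588 MB

574.36 KiB = 574.36 × 2^10 bytes = 588,144.64 bytes
1 MB = 1,000,000 bytes
588,144.64 / 1,000,000 = 0.588 MB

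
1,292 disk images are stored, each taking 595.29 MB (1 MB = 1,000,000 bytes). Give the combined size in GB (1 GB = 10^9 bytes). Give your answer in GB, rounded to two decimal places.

Total = 1,292 × 595.29 MB = 769114.68 MB
= 769114.68 × 1,000,000 bytes = 769,114,680,000 bytes
1 GB = 1,000,000,000 bytes
769,114,680,000 / 1,000,000,000 = 769.11 GB

769.11 GB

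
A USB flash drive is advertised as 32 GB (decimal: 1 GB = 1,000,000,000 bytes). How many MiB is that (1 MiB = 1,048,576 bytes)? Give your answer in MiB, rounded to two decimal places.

30,517.58 MiB

32 GB = 32 × 10^9 bytes = 32,000,000,000 bytes
1 MiB = 2^20 bytes = 1,048,576 bytes
32,000,000,000 / 1,048,576 = 30,517.58 MiB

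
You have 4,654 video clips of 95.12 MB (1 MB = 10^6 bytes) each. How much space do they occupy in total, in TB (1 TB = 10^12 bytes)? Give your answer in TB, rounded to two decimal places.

Total = 4,654 × 95.12 MB = 442688.48 MB
= 442688.48 × 1,000,000 bytes = 442,688,480,000 bytes
1 TB = 1,000,000,000,000 bytes
442,688,480,000 / 1,000,000,000,000 = 0.44 TB

0.44 TB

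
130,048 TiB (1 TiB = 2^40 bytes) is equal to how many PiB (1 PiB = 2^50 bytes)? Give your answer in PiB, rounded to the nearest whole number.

127 PiB

130,048 TiB = 130,048 × 2^40 bytes = 142,989,288,169,013,248 bytes
1 PiB = 2^50 bytes = 1,125,899,906,842,624 bytes
142,989,288,169,013,248 / 1,125,899,906,842,624 = 127 PiB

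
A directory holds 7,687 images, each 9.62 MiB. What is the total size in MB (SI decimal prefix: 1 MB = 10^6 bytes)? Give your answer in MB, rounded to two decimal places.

Total = 7,687 × 9.62 MiB = 73948.94 MiB
= 73948.94 × 1,048,576 bytes = 77,541,083,709.44 bytes
1 MB = 1,000,000 bytes
77,541,083,709.44 / 1,000,000 = 77,541.08 MB

77,541.08 MB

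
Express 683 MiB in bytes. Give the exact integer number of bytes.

716,177,408 bytes

683 × 1,048,576 = 716,177,408 bytes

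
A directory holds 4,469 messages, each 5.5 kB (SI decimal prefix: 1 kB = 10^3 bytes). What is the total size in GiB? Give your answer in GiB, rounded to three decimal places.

Total = 4,469 × 5.5 kB = 24579.5 kB
= 24579.5 × 1,000 bytes = 24,579,500 bytes
1 GiB = 1,073,741,824 bytes
24,579,500 / 1,073,741,824 = 0.023 GiB

0.023 GiB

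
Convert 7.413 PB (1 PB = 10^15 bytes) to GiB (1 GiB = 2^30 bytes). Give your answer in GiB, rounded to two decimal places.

6,903,894.25 GiB

7.413 PB × 1,000,000,000,000,000 bytes/PB = 7,413,000,000,000,000 bytes
1 GiB = 2^30 bytes = 1,073,741,824 bytes
7,413,000,000,000,000 / 1,073,741,824 = 6,903,894.25 GiB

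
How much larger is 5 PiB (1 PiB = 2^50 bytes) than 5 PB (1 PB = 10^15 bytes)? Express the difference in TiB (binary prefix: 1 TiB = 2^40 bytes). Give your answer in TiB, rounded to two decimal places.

5 PiB = 5 × 1,125,899,906,842,624 = 5,629,499,534,213,120 bytes
5 PB = 5 × 1,000,000,000,000,000 = 5,000,000,000,000,000 bytes
difference = 629,499,534,213,120 bytes
629,499,534,213,120 / 1,099,511,627,776 = 572.53 TiB

572.53 TiB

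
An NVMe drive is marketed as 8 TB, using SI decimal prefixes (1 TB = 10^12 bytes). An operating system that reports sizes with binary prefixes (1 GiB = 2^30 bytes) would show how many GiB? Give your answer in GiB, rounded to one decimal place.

8 TB × 1,000,000,000,000 bytes/TB = 8,000,000,000,000 bytes
1 GiB = 2^30 bytes = 1,073,741,824 bytes
8,000,000,000,000 / 1,073,741,824 = 7,450.6 GiB

7,450.6 GiB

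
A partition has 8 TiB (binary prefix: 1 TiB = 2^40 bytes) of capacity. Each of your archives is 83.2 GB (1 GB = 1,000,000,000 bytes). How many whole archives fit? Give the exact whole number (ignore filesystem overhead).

Capacity: 8 TiB = 8,796,093,022,208 bytes
Per item: 83.2 GB = 83,200,000,000 bytes
⌊8,796,093,022,208 / 83,200,000,000⌋ = 105

105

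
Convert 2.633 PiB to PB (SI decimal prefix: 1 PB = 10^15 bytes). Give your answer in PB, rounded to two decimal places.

2.633 PiB = 2.633 × 2^50 bytes = 2,964,494,454,716,628.992 bytes
1 PB = 1,000,000,000,000,000 bytes
2,964,494,454,716,628.992 / 1,000,000,000,000,000 = 2.96 PB

2.96 PB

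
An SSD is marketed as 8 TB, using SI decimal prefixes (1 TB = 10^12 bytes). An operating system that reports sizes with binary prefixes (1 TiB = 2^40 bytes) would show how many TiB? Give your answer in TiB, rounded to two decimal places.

7.28 TiB

8 TB = 8 × 10^12 bytes = 8,000,000,000,000 bytes
1 TiB = 2^40 bytes = 1,099,511,627,776 bytes
8,000,000,000,000 / 1,099,511,627,776 = 7.28 TiB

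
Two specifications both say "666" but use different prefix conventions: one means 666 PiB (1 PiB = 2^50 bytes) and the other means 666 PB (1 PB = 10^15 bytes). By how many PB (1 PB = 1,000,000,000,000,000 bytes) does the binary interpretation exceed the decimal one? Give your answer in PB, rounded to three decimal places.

83.849 PB

666 PiB = 666 × 1,125,899,906,842,624 = 749,849,337,957,187,584 bytes
666 PB = 666 × 1,000,000,000,000,000 = 666,000,000,000,000,000 bytes
difference = 83,849,337,957,187,584 bytes
83,849,337,957,187,584 / 1,000,000,000,000,000 = 83.849 PB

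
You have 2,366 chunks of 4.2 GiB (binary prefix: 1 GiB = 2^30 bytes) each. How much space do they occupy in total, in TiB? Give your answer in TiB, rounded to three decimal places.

Total = 2,366 × 4.2 GiB = 9937.2 GiB
= 9937.2 × 1,073,741,824 bytes = 10,669,987,253,452.8 bytes
1 TiB = 1,099,511,627,776 bytes
10,669,987,253,452.8 / 1,099,511,627,776 = 9.704 TiB

9.704 TiB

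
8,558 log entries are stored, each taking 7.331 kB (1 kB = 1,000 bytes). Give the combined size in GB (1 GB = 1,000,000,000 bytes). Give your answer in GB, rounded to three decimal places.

Total = 8,558 × 7.331 kB = 62738.698 kB
= 62738.698 × 1,000 bytes = 62,738,698 bytes
1 GB = 1,000,000,000 bytes
62,738,698 / 1,000,000,000 = 0.063 GB

0.063 GB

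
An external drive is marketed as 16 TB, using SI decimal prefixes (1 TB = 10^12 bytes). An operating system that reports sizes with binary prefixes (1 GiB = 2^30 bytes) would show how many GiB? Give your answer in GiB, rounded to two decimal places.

14,901.16 GiB

16 TB = 16 × 10^12 bytes = 16,000,000,000,000 bytes
1 GiB = 1,073,741,824 bytes
16,000,000,000,000 / 1,073,741,824 = 14,901.16 GiB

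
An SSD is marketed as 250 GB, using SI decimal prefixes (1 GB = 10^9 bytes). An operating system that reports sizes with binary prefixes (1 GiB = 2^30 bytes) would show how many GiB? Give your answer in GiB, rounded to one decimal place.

232.8 GiB

250 GB × 1,000,000,000 bytes/GB = 250,000,000,000 bytes
1 GiB = 2^30 bytes = 1,073,741,824 bytes
250,000,000,000 / 1,073,741,824 = 232.8 GiB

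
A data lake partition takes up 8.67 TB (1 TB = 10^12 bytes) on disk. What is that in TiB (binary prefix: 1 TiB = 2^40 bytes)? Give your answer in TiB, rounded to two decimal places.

7.89 TiB

8.67 TB × 1,000,000,000,000 bytes/TB = 8,670,000,000,000 bytes
1 TiB = 1,099,511,627,776 bytes
8,670,000,000,000 / 1,099,511,627,776 = 7.89 TiB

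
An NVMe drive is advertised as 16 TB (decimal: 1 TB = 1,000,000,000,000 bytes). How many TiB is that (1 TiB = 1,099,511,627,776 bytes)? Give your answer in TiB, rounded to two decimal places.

14.55 TiB

16 TB × 1,000,000,000,000 bytes/TB = 16,000,000,000,000 bytes
1 TiB = 2^40 bytes = 1,099,511,627,776 bytes
16,000,000,000,000 / 1,099,511,627,776 = 14.55 TiB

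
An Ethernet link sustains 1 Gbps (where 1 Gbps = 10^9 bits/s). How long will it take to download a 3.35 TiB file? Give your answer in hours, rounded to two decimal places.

8.19 hours

3.35 TiB = 3,683,363,953,049.6 bytes = 29,466,911,624,396.8 bits
1 Gbps = 1,000,000,000 bits/s
time = 29,466,911,624,396.8 / 1,000,000,000 = 29,466.9116 s
29,466.9116 s / 3600 = 8.19 hours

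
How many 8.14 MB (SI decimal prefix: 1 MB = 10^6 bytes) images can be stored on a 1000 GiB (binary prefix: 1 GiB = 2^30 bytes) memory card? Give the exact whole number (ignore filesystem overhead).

131,909

Capacity: 1000 GiB = 1,073,741,824,000 bytes
Per item: 8.14 MB = 8,140,000 bytes
⌊1,073,741,824,000 / 8,140,000⌋ = 131,909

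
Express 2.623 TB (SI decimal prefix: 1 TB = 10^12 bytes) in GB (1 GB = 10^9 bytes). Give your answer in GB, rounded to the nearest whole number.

2,623 GB

2.623 TB = 2.623 × 10^12 bytes = 2,623,000,000,000 bytes
1 GB = 1,000,000,000 bytes
2,623,000,000,000 / 1,000,000,000 = 2,623 GB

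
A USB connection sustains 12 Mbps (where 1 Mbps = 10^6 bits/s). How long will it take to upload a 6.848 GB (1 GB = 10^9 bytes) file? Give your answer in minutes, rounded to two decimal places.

76.09 minutes

6.848 GB = 6,848,000,000 bytes = 54,784,000,000 bits
12 Mbps = 12,000,000 bits/s
time = 54,784,000,000 / 12,000,000 = 4,565.333 s
4,565.333 s / 60 = 76.09 minutes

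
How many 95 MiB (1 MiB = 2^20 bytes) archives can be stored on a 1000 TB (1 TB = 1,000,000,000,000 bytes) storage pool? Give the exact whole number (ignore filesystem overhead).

Capacity: 1000 TB = 1,000,000,000,000,000 bytes
Per item: 95 MiB = 99,614,720 bytes
⌊1,000,000,000,000,000 / 99,614,720⌋ = 10,038,677

10,038,677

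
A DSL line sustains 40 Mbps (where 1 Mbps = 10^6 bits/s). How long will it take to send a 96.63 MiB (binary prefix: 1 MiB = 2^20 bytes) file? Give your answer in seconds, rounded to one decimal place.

20.3 seconds

96.63 MiB = 101,323,898.88 bytes = 810,591,191.04 bits
40 Mbps = 40,000,000 bits/s
time = 810,591,191.04 / 40,000,000 = 20.3 s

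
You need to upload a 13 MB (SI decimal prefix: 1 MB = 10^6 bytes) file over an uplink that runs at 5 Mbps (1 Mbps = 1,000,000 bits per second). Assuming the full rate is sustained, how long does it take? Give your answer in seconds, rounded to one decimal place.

20.8 seconds

13 MB = 13,000,000 bytes = 104,000,000 bits
5 Mbps = 5,000,000 bits/s
time = 104,000,000 / 5,000,000 = 20.8 s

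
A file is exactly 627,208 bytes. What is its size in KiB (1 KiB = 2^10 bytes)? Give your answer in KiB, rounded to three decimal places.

612.508 KiB

627,208 bytes given.
1 KiB = 2^10 bytes = 1,024 bytes
627,208 / 1,024 = 612.508 KiB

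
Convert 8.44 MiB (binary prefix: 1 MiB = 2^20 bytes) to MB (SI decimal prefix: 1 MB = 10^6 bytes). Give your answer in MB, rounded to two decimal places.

8.44 MiB × 1,048,576 bytes/MiB = 8,849,981.44 bytes
1 MB = 10^6 bytes = 1,000,000 bytes
8,849,981.44 / 1,000,000 = 8.85 MB

8.85 MB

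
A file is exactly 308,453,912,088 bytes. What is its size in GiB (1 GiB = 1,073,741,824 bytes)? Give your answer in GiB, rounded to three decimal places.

287.270 GiB

308,453,912,088 bytes given.
1 GiB = 1,073,741,824 bytes
308,453,912,088 / 1,073,741,824 = 287.270 GiB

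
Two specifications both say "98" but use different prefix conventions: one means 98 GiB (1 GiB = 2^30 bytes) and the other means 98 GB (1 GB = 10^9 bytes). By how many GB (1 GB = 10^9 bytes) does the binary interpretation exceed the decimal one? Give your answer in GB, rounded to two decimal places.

7.23 GB

98 GiB = 98 × 1,073,741,824 = 105,226,698,752 bytes
98 GB = 98 × 1,000,000,000 = 98,000,000,000 bytes
difference = 7,226,698,752 bytes
7,226,698,752 / 1,000,000,000 = 7.23 GB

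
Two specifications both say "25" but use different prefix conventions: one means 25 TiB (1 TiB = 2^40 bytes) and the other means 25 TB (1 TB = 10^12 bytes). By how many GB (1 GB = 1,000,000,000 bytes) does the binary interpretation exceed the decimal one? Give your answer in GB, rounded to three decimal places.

25 TiB = 25 × 1,099,511,627,776 = 27,487,790,694,400 bytes
25 TB = 25 × 1,000,000,000,000 = 25,000,000,000,000 bytes
difference = 2,487,790,694,400 bytes
2,487,790,694,400 / 1,000,000,000 = 2,487.791 GB

2,487.791 GB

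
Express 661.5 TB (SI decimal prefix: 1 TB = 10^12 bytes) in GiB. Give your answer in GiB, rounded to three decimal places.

661.5 TB = 661.5 × 10^12 bytes = 661,500,000,000,000 bytes
1 GiB = 2^30 bytes = 1,073,741,824 bytes
661,500,000,000,000 / 1,073,741,824 = 616,069.883 GiB

616,069.883 GiB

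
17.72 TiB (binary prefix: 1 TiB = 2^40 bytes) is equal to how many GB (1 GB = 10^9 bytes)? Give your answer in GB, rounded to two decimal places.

17.72 TiB × 1,099,511,627,776 bytes/TiB = 19,483,346,044,190.72 bytes
1 GB = 1,000,000,000 bytes
19,483,346,044,190.72 / 1,000,000,000 = 19,483.35 GB

19,483.35 GB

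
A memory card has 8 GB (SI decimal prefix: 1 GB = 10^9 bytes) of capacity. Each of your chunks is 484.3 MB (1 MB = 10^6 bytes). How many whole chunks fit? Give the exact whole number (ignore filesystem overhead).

Capacity: 8 GB = 8,000,000,000 bytes
Per item: 484.3 MB = 484,300,000 bytes
⌊8,000,000,000 / 484,300,000⌋ = 16

16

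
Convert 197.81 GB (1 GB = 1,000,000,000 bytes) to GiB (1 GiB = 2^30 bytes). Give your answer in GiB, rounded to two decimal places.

197.81 GB = 197.81 × 10^9 bytes = 197,810,000,000 bytes
1 GiB = 2^30 bytes = 1,073,741,824 bytes
197,810,000,000 / 1,073,741,824 = 184.22 GiB

184.22 GiB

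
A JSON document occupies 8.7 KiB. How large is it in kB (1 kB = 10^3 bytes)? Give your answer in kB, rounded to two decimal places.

8.91 kB

8.7 KiB × 1,024 bytes/KiB = 8,908.8 bytes
1 kB = 1,000 bytes
8,908.8 / 1,000 = 8.91 kB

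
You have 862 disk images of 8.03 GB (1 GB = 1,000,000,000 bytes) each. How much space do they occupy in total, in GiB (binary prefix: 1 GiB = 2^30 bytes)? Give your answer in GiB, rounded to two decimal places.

Total = 862 × 8.03 GB = 6921.86 GB
= 6921.86 × 1,000,000,000 bytes = 6,921,860,000,000 bytes
1 GiB = 1,073,741,824 bytes
6,921,860,000,000 / 1,073,741,824 = 6,446.48 GiB

6,446.48 GiB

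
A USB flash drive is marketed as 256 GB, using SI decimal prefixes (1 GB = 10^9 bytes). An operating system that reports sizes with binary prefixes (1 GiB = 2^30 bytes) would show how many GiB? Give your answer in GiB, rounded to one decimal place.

238.4 GiB

256 GB = 256 × 10^9 bytes = 256,000,000,000 bytes
1 GiB = 1,073,741,824 bytes
256,000,000,000 / 1,073,741,824 = 238.4 GiB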